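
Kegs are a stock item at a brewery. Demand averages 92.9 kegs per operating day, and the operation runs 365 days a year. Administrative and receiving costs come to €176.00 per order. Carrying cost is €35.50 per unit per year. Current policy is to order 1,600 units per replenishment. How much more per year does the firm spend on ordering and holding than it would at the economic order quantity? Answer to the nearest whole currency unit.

Extra cost ≈ €11,545 per year

Annual demand D = 92.9 × 365 = 33,908.5.
EOQ = √(2DS/H) = √(2 × 33,908.5 × 176 / 35.5) ≈ 579.84.
Cost at Q* = (D/Q*)S + (Q*/2)H = √(2DSH) ≈ €20,584.48.
Cost at Q = 1,600: (33,908.5/1,600)×176 + (1,600/2)×35.5 = €3,729.93 + €28,400.00 = €32,129.94.
Excess = €32,129.94 − €20,584.48 = €11,545.46.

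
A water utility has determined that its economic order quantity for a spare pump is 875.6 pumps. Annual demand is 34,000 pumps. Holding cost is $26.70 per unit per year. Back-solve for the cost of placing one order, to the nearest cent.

Squaring Q* = √(2DS/H) gives Q*² = 2DS/H.
From Q* = √(2DS/H): S = Q*²H / (2D) = 875.6² × 26.7 / (2 × 34,000) = 301.0328.

S ≈ $301.03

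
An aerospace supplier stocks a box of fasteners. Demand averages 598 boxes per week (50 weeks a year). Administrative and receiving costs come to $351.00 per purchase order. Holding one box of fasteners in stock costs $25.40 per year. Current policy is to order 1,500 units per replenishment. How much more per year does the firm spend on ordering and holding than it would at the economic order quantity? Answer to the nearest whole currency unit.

Extra cost ≈ $2,957 per year

Annual demand D = 598 × 50 = 29,900.
EOQ = √(2DS/H) = √(2 × 29,900 × 351 / 25.4) ≈ 909.05.
Cost at Q* = (D/Q*)S + (Q*/2)H = √(2DSH) ≈ $23,089.84.
Cost at Q = 1,500: (29,900/1,500)×351 + (1,500/2)×25.4 = $6,996.60 + $19,050.00 = $26,046.60.
Excess = $26,046.60 − $23,089.84 = $2,956.76.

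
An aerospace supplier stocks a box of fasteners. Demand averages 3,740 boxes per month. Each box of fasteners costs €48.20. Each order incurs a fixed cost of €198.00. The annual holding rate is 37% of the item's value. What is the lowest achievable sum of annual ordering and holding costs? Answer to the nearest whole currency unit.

TC* ≈ €17,803

Annual demand D = 3,740 × 12 = 44,880.
Holding cost H = 0.37 × €48.20 = €17.8340 per unit per year.
Q* = √(2DS/H) = √(2 × 44,880 × 198 / 17.834) ≈ 998.27.
At Q*, ordering cost (D/Q*)S equals holding cost (Q*/2)H, each = √(DSH/2).
Minimum total = √(2DSH) = √(2 × 44,880 × 198 × 17.834) ≈ 17803.213.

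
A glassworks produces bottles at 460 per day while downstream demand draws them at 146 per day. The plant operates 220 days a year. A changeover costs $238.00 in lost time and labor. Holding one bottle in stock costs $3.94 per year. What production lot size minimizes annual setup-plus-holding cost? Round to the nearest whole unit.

Q* ≈ 2,384 bottles

Annual demand D = 146 × 220 = 32,120.
Production build-up factor (1 − d/p) = 1 − 146/460 = 0.6826.
Q* = √(2DS / (H(1 − d/p))) = √(2 × 32,120 × 238 / (3.94 × 0.6826)).
= √(15,289,120 / 2.6895) ≈ 2384.280.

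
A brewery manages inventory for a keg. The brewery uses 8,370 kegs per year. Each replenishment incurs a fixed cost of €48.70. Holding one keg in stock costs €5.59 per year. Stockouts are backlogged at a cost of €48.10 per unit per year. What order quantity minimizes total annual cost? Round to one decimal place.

With planned backorders, Q* = √(2DS/H) · √((H+B)/B).
√(2DS/H) = √(2 × 8,370 × 48.7 / 5.59) = 381.888.
√((H+B)/B) = √((5.59+48.1)/48.1) = 1.0565.
Q* ≈ 403.469.

Q* ≈ 403.5 kegs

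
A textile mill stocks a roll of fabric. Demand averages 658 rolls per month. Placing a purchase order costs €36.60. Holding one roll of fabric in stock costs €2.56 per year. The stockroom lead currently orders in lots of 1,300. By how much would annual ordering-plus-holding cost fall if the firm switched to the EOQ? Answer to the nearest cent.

Extra cost ≈ €669.90 per year

Annual demand D = 658 × 12 = 7,896.
EOQ = √(2DS/H) = √(2 × 7,896 × 36.6 / 2.56) ≈ 475.16.
Cost at Q* = (D/Q*)S + (Q*/2)H = √(2DSH) ≈ €1,216.41.
Cost at Q = 1,300: (7,896/1,300)×36.6 + (1,300/2)×2.56 = €222.30 + €1,664.00 = €1,886.30.
Excess = €1,886.30 − €1,216.41 = €669.90.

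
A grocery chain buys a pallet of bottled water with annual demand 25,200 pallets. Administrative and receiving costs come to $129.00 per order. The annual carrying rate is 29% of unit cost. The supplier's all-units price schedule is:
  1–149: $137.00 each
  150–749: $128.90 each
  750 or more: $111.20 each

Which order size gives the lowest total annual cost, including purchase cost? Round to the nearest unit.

Q* ≈ 750 pallets

Holding cost per unit per year at price C is H = 0.29·C.
Evaluate total cost at each tier's feasible EOQ or, if the EOQ is below the tier, at the tier's minimum quantity.
Tier 1 ($137.00): EOQ = 404.5 exceeds tier's upper bound 149, so this tier is dominated.
EOQ at $128.90 = 417.0 (feasible in tier 2): TC = 25,200×$128.90 + (25,200/417.0)×129 + (417.0/2)×0.29×$128.90 = $3,263,869.62.
EOQ at $111.20 = 449.0 < 750, so use break Q=750: TC = 25,200×$111.20 + (25,200/750.0)×129 + (750.0/2)×0.29×$111.20 = $2,818,667.40.
Lowest total cost is $2,818,667.40 at Q = 750.0.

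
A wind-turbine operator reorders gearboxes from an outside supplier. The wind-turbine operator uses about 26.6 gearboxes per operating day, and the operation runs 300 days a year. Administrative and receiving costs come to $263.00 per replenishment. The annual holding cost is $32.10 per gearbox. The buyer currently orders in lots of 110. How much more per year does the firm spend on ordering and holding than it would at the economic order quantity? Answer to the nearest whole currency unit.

Annual demand D = 26.6 × 300 = 7,980.
EOQ = √(2DS/H) = √(2 × 7,980 × 263 / 32.1) ≈ 361.61.
Cost at Q* = (D/Q*)S + (Q*/2)H = √(2DSH) ≈ $11,607.72.
Cost at Q = 110: (7,980/110)×263 + (110/2)×32.1 = $19,079.45 + $1,765.50 = $20,844.95.
Excess = $20,844.95 − $11,607.72 = $9,237.24.

Extra cost ≈ $9,237 per year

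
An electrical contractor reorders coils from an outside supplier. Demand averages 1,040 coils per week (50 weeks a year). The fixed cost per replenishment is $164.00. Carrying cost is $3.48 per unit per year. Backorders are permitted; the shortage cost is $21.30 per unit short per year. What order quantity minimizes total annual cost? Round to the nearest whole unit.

Annual demand D = 1,040 × 50 = 52,000.
With planned backorders, Q* = √(2DS/H) · √((H+B)/B).
√(2DS/H) = √(2 × 52,000 × 164 / 3.48) = 2213.854.
√((H+B)/B) = √((3.48+21.3)/21.3) = 1.0786.
Q* ≈ 2387.865.

Q* ≈ 2,388 coils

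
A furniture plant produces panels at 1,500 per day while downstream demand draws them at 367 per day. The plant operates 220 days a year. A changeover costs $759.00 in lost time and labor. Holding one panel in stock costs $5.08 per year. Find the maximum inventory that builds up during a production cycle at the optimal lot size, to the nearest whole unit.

I_max ≈ 4,269 panels

Annual demand D = 367 × 220 = 80,740.
Production build-up factor (1 − d/p) = 1 − 367/1,500 = 0.7553.
Q* = √(2DS / (H(1 − d/p))) = √(2 × 80,740 × 759 / (5.08 × 0.7553)).
= √(122,563,320 / 3.8371) ≈ 5651.700.
Maximum inventory = Q*(1 − d/p) = 5651.700 × 0.7553 ≈ 4268.917.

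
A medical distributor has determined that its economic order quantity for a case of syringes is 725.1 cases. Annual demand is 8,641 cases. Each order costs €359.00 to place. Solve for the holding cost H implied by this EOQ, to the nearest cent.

Squaring Q* = √(2DS/H) gives Q*² = 2DS/H.
From Q* = √(2DS/H): H = 2DS / Q*² = 2 × 8,641 × 359 / 725.1² = 11.8003.

H ≈ €11.80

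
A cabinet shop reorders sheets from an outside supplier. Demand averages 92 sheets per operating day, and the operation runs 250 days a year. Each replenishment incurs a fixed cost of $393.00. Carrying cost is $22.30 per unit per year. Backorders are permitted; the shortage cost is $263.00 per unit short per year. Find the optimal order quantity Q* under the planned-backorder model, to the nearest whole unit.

Annual demand D = 92 × 250 = 23,000.
With planned backorders, Q* = √(2DS/H) · √((H+B)/B).
√(2DS/H) = √(2 × 23,000 × 393 / 22.3) = 900.374.
√((H+B)/B) = √((22.3+263)/263) = 1.0415.
Q* ≈ 937.769.

Q* ≈ 938 sheets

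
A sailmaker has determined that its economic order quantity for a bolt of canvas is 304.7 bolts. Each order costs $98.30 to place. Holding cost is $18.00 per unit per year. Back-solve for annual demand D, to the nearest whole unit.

D ≈ 8,500 bolts per year

Invert the EOQ relation Q*² = 2DS/H.
From Q* = √(2DS/H): D = Q*²H / (2S) = 304.7² × 18 / (2 × 98.3) = 8500.293.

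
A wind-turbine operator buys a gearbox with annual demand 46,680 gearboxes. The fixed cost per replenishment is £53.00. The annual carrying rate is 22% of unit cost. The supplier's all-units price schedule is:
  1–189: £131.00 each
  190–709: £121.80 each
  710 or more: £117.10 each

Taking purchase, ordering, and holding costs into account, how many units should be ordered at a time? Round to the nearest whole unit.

Holding cost per unit per year at price C is H = 0.22·C.
For each price level, check whether its EOQ is feasible; otherwise the best quantity at that price is the breakpoint.
Tier 1 (£131.00): EOQ = 414.4 exceeds tier's upper bound 189, so this tier is dominated.
EOQ at £121.80 = 429.7 (feasible in tier 2): TC = 46,680×£121.80 + (46,680/429.7)×53 + (429.7/2)×0.22×£121.80 = £5,697,138.72.
EOQ at £117.10 = 438.3 < 710, so use break Q=710: TC = 46,680×£117.10 + (46,680/710.0)×53 + (710.0/2)×0.22×£117.10 = £5,478,858.07.
Lowest total cost is £5,478,858.07 at Q = 710.0.

Q* ≈ 710 gearboxes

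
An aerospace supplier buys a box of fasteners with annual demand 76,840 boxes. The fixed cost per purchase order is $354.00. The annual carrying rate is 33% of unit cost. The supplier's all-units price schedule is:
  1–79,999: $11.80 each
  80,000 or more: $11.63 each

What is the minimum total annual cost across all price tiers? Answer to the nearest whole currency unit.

Holding cost per unit per year at price C is H = 0.33·C.
For each price level, check whether its EOQ is feasible; otherwise the best quantity at that price is the breakpoint.
EOQ at $11.80 = 3737.8 (feasible in tier 1): TC = 76,840×$11.80 + (76,840/3737.8)×354 + (3737.8/2)×0.33×$11.80 = $921,266.87.
EOQ at $11.63 = 3765.0 < 80000, so use break Q=80000: TC = 76,840×$11.63 + (76,840/80000.0)×354 + (80000.0/2)×0.33×$11.63 = $1,047,505.22.
Lowest total cost among the candidates is at Q = 3737.8.

TC* ≈ $921,267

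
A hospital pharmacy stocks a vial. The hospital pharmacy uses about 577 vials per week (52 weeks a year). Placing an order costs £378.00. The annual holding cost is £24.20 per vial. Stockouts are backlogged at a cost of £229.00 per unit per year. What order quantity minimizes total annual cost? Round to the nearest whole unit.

Annual demand D = 577 × 52 = 30,004.
With planned backorders, Q* = √(2DS/H) · √((H+B)/B).
√(2DS/H) = √(2 × 30,004 × 378 / 24.2) = 968.150.
√((H+B)/B) = √((24.2+229)/229) = 1.0515.
Q* ≈ 1018.021.

Q* ≈ 1,018 vials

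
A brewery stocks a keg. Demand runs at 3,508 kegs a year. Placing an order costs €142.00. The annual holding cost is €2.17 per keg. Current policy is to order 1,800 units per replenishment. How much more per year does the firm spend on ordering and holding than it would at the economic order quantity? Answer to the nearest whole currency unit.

Extra cost ≈ €759 per year

EOQ = √(2DS/H) = √(2 × 3,508 × 142 / 2.17) ≈ 677.58.
Cost at Q* = (D/Q*)S + (Q*/2)H = √(2DSH) ≈ €1,470.34.
Cost at Q = 1,800: (3,508/1,800)×142 + (1,800/2)×2.17 = €276.74 + €1,953.00 = €2,229.74.
Excess = €2,229.74 − €1,470.34 = €759.40.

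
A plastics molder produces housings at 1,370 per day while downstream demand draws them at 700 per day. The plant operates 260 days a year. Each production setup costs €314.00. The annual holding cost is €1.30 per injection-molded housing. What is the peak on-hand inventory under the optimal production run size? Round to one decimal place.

I_max ≈ 6,557.2 housings

Annual demand D = 700 × 260 = 182,000.
Production build-up factor (1 − d/p) = 1 − 700/1,370 = 0.4891.
Q* = √(2DS / (H(1 − d/p))) = √(2 × 182,000 × 314 / (1.3 × 0.4891)).
= √(114,296,000 / 0.6358) ≈ 13408.084.
Maximum inventory = Q*(1 − d/p) = 13408.084 × 0.4891 ≈ 6557.238.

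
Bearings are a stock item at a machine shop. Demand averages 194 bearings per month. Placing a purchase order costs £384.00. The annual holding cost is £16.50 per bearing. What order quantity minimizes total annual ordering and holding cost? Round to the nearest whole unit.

Annual demand D = 194 × 12 = 2,328.
EOQ = √(2DS / H) = √(2 × 2,328 × 384 / 16.5).
= √(1,787,904 / 16.5) = √108,357.8182 ≈ 329.177.

Q* ≈ 329 bearings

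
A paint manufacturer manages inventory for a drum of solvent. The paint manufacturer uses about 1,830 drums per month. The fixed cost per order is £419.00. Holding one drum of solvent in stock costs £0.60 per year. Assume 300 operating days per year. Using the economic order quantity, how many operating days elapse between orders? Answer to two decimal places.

T ≈ 75.66 days

Annual demand D = 1,830 × 12 = 21,960.
Q* = √(2DS/H) = √(2 × 21,960 × 419 / 0.6) ≈ 5538.12.
Cycle time = Q*/D × 300 = 5538.12 / 21,960 × 300 ≈ 75.657 days.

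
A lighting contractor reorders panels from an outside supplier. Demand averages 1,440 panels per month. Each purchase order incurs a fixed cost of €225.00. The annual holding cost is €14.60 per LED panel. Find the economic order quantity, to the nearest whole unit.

Annual demand D = 1,440 × 12 = 17,280.
EOQ = √(2DS / H) = √(2 × 17,280 × 225 / 14.6).
= √(7,776,000 / 14.6) = √532,602.7397 ≈ 729.796.

Q* ≈ 730 panels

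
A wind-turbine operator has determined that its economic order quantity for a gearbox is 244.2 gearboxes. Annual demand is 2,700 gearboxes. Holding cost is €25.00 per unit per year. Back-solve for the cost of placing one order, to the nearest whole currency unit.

Squaring Q* = √(2DS/H) gives Q*² = 2DS/H.
From Q* = √(2DS/H): S = Q*²H / (2D) = 244.2² × 25 / (2 × 2,700) = 276.0817.

S ≈ €276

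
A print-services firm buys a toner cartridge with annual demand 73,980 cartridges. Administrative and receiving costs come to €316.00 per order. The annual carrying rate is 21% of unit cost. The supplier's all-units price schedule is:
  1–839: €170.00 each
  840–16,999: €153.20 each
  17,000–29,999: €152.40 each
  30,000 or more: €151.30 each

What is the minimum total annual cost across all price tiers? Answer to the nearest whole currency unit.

TC* ≈ €11,372,520

Holding cost per unit per year at price C is H = 0.21·C.
Evaluate total cost at each tier's feasible EOQ or, if the EOQ is below the tier, at the tier's minimum quantity.
Tier 1 (€170.00): EOQ = 1144.4 exceeds tier's upper bound 839, so this tier is dominated.
EOQ at €153.20 = 1205.5 (feasible in tier 2): TC = 73,980×€153.20 + (73,980/1205.5)×316 + (1205.5/2)×0.21×€153.20 = €11,372,520.19.
EOQ at €152.40 = 1208.7 < 17000, so use break Q=17000: TC = 73,980×€152.40 + (73,980/17000.0)×316 + (17000.0/2)×0.21×€152.40 = €11,547,961.16.
EOQ at €151.30 = 1213.1 < 30000, so use break Q=30000: TC = 73,980×€151.30 + (73,980/30000.0)×316 + (30000.0/2)×0.21×€151.30 = €11,670,548.26.
Lowest total cost among the candidates is at Q = 1205.5.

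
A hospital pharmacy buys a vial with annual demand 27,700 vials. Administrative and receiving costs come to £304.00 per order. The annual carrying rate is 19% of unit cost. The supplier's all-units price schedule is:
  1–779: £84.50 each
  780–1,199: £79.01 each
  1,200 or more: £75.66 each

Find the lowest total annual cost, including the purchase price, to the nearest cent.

Holding cost per unit per year at price C is H = 0.19·C.
Candidates are each tier's EOQ (if it falls in that tier) and each price-break quantity.
Tier 1 (£84.50): EOQ = 1024.2 exceeds tier's upper bound 779, so this tier is dominated.
EOQ at £79.01 = 1059.2 (feasible in tier 2): TC = 27,700×£79.01 + (27,700/1059.2)×304 + (1059.2/2)×0.19×£79.01 = £2,204,477.45.
EOQ at £75.66 = 1082.4 < 1200, so use break Q=1200: TC = 27,700×£75.66 + (27,700/1200.0)×304 + (1200.0/2)×0.19×£75.66 = £2,111,424.57.
Lowest total cost among the candidates is at Q = 1200.0.

TC* ≈ £2,111,424.57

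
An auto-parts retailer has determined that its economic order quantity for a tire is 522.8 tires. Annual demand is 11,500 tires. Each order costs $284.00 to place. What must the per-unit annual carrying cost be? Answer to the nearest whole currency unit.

H ≈ $24

The basic EOQ model gives Q* = √(2DS/H); rearrange for the unknown.
From Q* = √(2DS/H): H = 2DS / Q*² = 2 × 11,500 × 284 / 522.8² = 23.8987.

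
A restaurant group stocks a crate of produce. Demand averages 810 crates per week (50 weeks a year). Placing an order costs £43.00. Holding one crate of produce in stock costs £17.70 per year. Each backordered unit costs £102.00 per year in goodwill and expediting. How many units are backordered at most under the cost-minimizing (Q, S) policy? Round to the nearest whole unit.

S* ≈ 71 crates

Annual demand D = 810 × 50 = 40,500.
With planned backorders, Q* = √(2DS/H) · √((H+B)/B).
√(2DS/H) = √(2 × 40,500 × 43 / 17.7) = 443.599.
√((H+B)/B) = √((17.7+102)/102) = 1.0833.
Q* ≈ 480.548.
S* = Q* · H/(H+B) = 480.548 × 17.7/119.7 ≈ 71.059.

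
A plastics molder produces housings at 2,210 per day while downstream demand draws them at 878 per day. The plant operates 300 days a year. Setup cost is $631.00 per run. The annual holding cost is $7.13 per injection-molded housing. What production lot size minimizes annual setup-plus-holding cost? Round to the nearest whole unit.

Annual demand D = 878 × 300 = 263,400.
Production build-up factor (1 − d/p) = 1 − 878/2,210 = 0.6027.
Q* = √(2DS / (H(1 − d/p))) = √(2 × 263,400 × 631 / (7.13 × 0.6027)).
= √(332,410,800 / 4.2974) ≈ 8795.020.

Q* ≈ 8,795 housings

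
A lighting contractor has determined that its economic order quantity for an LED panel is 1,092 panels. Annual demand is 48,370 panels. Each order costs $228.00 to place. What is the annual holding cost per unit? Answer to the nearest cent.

H ≈ $18.50

Squaring Q* = √(2DS/H) gives Q*² = 2DS/H.
From Q* = √(2DS/H): H = 2DS / Q*² = 2 × 48,370 × 228 / 1,092² = 18.4968.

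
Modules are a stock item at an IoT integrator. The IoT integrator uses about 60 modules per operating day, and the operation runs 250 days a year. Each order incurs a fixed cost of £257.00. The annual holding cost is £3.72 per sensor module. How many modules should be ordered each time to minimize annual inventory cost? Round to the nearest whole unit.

Q* ≈ 1,440 modules

Annual demand D = 60 × 250 = 15,000.
EOQ = √(2DS / H) = √(2 × 15,000 × 257 / 3.72).
= √(7,710,000 / 3.72) = √2,072,580.6452 ≈ 1439.646.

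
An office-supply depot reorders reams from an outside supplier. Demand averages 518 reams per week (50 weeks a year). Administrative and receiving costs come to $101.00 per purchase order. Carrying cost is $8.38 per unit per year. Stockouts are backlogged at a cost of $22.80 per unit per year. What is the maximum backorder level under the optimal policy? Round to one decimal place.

Annual demand D = 518 × 50 = 25,900.
With planned backorders, Q* = √(2DS/H) · √((H+B)/B).
√(2DS/H) = √(2 × 25,900 × 101 / 8.38) = 790.139.
√((H+B)/B) = √((8.38+22.8)/22.8) = 1.1694.
Q* ≈ 924.005.
S* = Q* · H/(H+B) = 924.005 × 8.38/31.18 ≈ 248.337.

S* ≈ 248.3 reams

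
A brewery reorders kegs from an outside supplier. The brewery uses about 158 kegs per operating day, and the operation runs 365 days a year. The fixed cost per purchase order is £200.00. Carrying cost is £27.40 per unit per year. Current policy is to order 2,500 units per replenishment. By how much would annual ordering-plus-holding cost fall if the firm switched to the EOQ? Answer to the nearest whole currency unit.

Extra cost ≈ £13,723 per year

Annual demand D = 158 × 365 = 57,670.
EOQ = √(2DS/H) = √(2 × 57,670 × 200 / 27.4) ≈ 917.55.
Cost at Q* = (D/Q*)S + (Q*/2)H = √(2DSH) ≈ £25,140.87.
Cost at Q = 2,500: (57,670/2,500)×200 + (2,500/2)×27.4 = £4,613.60 + £34,250.00 = £38,863.60.
Excess = £38,863.60 − £25,140.87 = £13,722.73.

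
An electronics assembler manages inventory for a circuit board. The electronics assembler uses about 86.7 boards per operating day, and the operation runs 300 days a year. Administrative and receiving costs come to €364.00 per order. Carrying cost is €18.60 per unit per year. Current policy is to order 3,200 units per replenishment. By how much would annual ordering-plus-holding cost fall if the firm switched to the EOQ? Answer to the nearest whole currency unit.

Extra cost ≈ €13,952 per year

Annual demand D = 86.7 × 300 = 26,010.
EOQ = √(2DS/H) = √(2 × 26,010 × 364 / 18.6) ≈ 1008.97.
Cost at Q* = (D/Q*)S + (Q*/2)H = √(2DSH) ≈ €18,766.89.
Cost at Q = 3,200: (26,010/3,200)×364 + (3,200/2)×18.6 = €2,958.64 + €29,760.00 = €32,718.64.
Excess = €32,718.64 − €18,766.89 = €13,951.75.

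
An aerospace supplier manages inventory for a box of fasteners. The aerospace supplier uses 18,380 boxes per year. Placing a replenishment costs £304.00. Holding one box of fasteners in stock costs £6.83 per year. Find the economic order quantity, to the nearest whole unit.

EOQ = √(2DS / H) = √(2 × 18,380 × 304 / 6.83).
= √(11,175,040 / 6.83) = √1,636,169.8389 ≈ 1279.129.

Q* ≈ 1,279 boxes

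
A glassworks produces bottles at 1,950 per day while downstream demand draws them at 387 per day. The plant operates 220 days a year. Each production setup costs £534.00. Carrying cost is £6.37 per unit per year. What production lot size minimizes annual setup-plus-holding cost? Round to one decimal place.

Q* ≈ 4,220.1 bottles

Annual demand D = 387 × 220 = 85,140.
Production build-up factor (1 − d/p) = 1 − 387/1,950 = 0.8015.
Q* = √(2DS / (H(1 − d/p))) = √(2 × 85,140 × 534 / (6.37 × 0.8015)).
= √(90,929,520 / 5.1058) ≈ 4220.079.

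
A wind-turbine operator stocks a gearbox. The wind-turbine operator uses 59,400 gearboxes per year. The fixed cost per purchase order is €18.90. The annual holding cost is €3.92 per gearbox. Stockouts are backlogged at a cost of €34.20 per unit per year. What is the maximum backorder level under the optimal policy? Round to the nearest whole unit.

S* ≈ 82 gearboxes

With planned backorders, Q* = √(2DS/H) · √((H+B)/B).
√(2DS/H) = √(2 × 59,400 × 18.9 / 3.92) = 756.826.
√((H+B)/B) = √((3.92+34.2)/34.2) = 1.0558.
Q* ≈ 799.023.
S* = Q* · H/(H+B) = 799.023 × 3.92/38.12 ≈ 82.166.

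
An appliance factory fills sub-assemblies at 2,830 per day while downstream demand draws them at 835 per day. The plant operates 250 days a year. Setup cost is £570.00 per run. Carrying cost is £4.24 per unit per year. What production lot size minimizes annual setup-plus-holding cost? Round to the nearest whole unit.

Q* ≈ 8,923 sub-assemblies

Annual demand D = 835 × 250 = 208,750.
Production build-up factor (1 − d/p) = 1 − 835/2,830 = 0.7049.
Q* = √(2DS / (H(1 − d/p))) = √(2 × 208,750 × 570 / (4.24 × 0.7049)).
= √(237,975,000 / 2.989) ≈ 8922.869.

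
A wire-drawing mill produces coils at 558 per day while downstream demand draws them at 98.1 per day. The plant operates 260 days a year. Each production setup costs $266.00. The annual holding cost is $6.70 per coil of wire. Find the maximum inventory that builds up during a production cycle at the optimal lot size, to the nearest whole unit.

Annual demand D = 98.1 × 260 = 25,506.
Production build-up factor (1 − d/p) = 1 − 98.1/558 = 0.8242.
Q* = √(2DS / (H(1 − d/p))) = √(2 × 25,506 × 266 / (6.7 × 0.8242)).
= √(13,569,192 / 5.5221) ≈ 1567.563.
Maximum inventory = Q*(1 − d/p) = 1567.563 × 0.8242 ≈ 1291.975.

I_max ≈ 1,292 coils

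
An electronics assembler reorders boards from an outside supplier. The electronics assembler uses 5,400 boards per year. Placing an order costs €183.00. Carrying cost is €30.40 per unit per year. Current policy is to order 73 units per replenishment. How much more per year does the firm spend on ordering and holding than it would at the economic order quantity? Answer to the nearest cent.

EOQ = √(2DS/H) = √(2 × 5,400 × 183 / 30.4) ≈ 254.98.
Cost at Q* = (D/Q*)S + (Q*/2)H = √(2DSH) ≈ €7,751.29.
Cost at Q = 73: (5,400/73)×183 + (73/2)×30.4 = €13,536.99 + €1,109.60 = €14,646.59.
Excess = €14,646.59 − €7,751.29 = €6,895.29.

Extra cost ≈ €6,895.29 per year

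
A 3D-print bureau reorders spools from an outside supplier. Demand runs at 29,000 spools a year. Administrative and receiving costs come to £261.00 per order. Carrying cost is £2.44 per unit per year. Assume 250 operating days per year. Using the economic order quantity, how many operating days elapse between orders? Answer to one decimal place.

Q* = √(2DS/H) = √(2 × 29,000 × 261 / 2.44) ≈ 2490.80.
Cycle time = Q*/D × 250 = 2490.80 / 29,000 × 250 ≈ 21.472 days.

T ≈ 21.5 days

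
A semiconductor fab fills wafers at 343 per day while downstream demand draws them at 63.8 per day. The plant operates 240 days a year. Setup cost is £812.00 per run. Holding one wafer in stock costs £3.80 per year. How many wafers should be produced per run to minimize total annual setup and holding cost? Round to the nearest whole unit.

Q* ≈ 2,835 wafers

Annual demand D = 63.8 × 240 = 15,312.
Production build-up factor (1 − d/p) = 1 − 63.8/343 = 0.8140.
Q* = √(2DS / (H(1 − d/p))) = √(2 × 15,312 × 812 / (3.8 × 0.8140)).
= √(24,866,688 / 3.0932) ≈ 2835.349.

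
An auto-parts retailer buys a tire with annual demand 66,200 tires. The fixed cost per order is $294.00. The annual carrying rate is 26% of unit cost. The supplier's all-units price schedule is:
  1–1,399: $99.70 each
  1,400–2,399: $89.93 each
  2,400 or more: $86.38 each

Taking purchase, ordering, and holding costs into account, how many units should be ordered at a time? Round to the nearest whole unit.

Holding cost per unit per year at price C is H = 0.26·C.
Evaluate total cost at each tier's feasible EOQ or, if the EOQ is below the tier, at the tier's minimum quantity.
EOQ at $99.70 = 1225.4 (feasible in tier 1): TC = 66,200×$99.70 + (66,200/1225.4)×294 + (1225.4/2)×0.26×$99.70 = $6,631,905.22.
EOQ at $89.93 = 1290.3 < 1400, so use break Q=1400: TC = 66,200×$89.93 + (66,200/1400.0)×294 + (1400.0/2)×0.26×$89.93 = $5,983,635.26.
EOQ at $86.38 = 1316.5 < 2400, so use break Q=2400: TC = 66,200×$86.38 + (66,200/2400.0)×294 + (2400.0/2)×0.26×$86.38 = $5,753,416.06.
Lowest total cost is $5,753,416.06 at Q = 2400.0.

Q* ≈ 2,400 tires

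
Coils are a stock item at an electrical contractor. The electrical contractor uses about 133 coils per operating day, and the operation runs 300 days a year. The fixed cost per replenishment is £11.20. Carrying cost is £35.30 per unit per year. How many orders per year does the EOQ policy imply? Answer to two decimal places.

Annual demand D = 133 × 300 = 39,900.
The optimal lot size = √(2DS/H) = √(2 × 39,900 × 11.2 / 35.3) ≈ 159.12.
Orders per year = D / Q* = 39,900 / 159.12 ≈ 250.755.

N ≈ 250.76 orders per year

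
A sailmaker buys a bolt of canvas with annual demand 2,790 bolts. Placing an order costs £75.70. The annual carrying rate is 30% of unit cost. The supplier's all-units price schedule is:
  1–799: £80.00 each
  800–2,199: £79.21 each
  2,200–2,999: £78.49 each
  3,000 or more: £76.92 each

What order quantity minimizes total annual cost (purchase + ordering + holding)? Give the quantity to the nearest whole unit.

Holding cost per unit per year at price C is H = 0.30·C.
Candidates are each tier's EOQ (if it falls in that tier) and each price-break quantity.
EOQ at £80.00 = 132.7 (feasible in tier 1): TC = 2,790×£80.00 + (2,790/132.7)×75.7 + (132.7/2)×0.30×£80.00 = £226,383.98.
EOQ at £79.21 = 133.3 < 800, so use break Q=800: TC = 2,790×£79.21 + (2,790/800.0)×75.7 + (800.0/2)×0.30×£79.21 = £230,765.10.
EOQ at £78.49 = 133.9 < 2200, so use break Q=2200: TC = 2,790×£78.49 + (2,790/2200.0)×75.7 + (2200.0/2)×0.30×£78.49 = £244,984.80.
EOQ at £76.92 = 135.3 < 3000, so use break Q=3000: TC = 2,790×£76.92 + (2,790/3000.0)×75.7 + (3000.0/2)×0.30×£76.92 = £249,291.20.
Lowest total cost is £226,383.98 at Q = 132.7.

Q* ≈ 133 bolts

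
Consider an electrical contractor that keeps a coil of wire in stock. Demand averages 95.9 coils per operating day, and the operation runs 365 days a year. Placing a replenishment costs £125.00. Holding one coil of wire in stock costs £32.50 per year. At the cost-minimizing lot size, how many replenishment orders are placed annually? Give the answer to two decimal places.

N ≈ 67.46 orders per year

Annual demand D = 95.9 × 365 = 35,003.5.
EOQ = √(2DS/H) = √(2 × 35,003.5 × 125 / 32.5) ≈ 518.90.
Orders per year = D / Q* = 35,003.5 / 518.90 ≈ 67.457.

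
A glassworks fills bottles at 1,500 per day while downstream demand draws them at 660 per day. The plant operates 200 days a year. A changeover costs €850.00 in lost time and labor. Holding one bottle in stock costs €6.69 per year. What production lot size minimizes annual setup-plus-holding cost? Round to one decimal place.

Annual demand D = 660 × 200 = 132,000.
Production build-up factor (1 − d/p) = 1 − 660/1,500 = 0.5600.
Q* = √(2DS / (H(1 − d/p))) = √(2 × 132,000 × 850 / (6.69 × 0.5600)).
= √(224,400,000 / 3.7464) ≈ 7739.348.

Q* ≈ 7,739.3 bottles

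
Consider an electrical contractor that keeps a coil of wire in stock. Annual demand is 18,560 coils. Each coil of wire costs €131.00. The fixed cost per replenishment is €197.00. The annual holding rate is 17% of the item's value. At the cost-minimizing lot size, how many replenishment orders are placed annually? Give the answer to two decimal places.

N ≈ 32.39 orders per year

Holding cost H = 0.17 × €131.00 = €22.2700 per unit per year.
Q* = √(2DS/H) = √(2 × 18,560 × 197 / 22.27) ≈ 573.03.
Orders per year = D / Q* = 18,560 / 573.03 ≈ 32.389.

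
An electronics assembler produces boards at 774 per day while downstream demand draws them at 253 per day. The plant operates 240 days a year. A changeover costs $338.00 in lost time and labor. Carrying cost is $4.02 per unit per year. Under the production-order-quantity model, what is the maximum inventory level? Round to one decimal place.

I_max ≈ 2,621.6 boards

Annual demand D = 253 × 240 = 60,720.
Production build-up factor (1 − d/p) = 1 − 253/774 = 0.6731.
Q* = √(2DS / (H(1 − d/p))) = √(2 × 60,720 × 338 / (4.02 × 0.6731)).
= √(41,046,720 / 2.706) ≈ 3894.734.
Maximum inventory = Q*(1 − d/p) = 3894.734 × 0.6731 ≈ 2621.649.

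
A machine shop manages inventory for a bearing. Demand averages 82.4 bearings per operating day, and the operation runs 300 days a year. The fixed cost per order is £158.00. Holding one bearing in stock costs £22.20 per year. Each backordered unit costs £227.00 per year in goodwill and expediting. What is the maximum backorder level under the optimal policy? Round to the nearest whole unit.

Annual demand D = 82.4 × 300 = 24,720.
With planned backorders, Q* = √(2DS/H) · √((H+B)/B).
√(2DS/H) = √(2 × 24,720 × 158 / 22.2) = 593.187.
√((H+B)/B) = √((22.2+227)/227) = 1.0478.
Q* ≈ 621.516.
S* = Q* · H/(H+B) = 621.516 × 22.2/249.2 ≈ 55.368.

S* ≈ 55 bearings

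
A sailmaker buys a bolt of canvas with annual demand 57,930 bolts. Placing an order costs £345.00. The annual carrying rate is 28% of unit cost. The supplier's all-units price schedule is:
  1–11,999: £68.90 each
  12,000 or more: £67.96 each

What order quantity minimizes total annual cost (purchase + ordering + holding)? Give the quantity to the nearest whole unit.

Q* ≈ 1,439 bolts

Holding cost per unit per year at price C is H = 0.28·C.
For each price level, check whether its EOQ is feasible; otherwise the best quantity at that price is the breakpoint.
EOQ at £68.90 = 1439.4 (feasible in tier 1): TC = 57,930×£68.90 + (57,930/1439.4)×345 + (1439.4/2)×0.28×£68.90 = £4,019,146.30.
EOQ at £67.96 = 1449.3 < 12000, so use break Q=12000: TC = 57,930×£67.96 + (57,930/12000.0)×345 + (12000.0/2)×0.28×£67.96 = £4,052,761.09.
Lowest total cost is £4,019,146.30 at Q = 1439.4.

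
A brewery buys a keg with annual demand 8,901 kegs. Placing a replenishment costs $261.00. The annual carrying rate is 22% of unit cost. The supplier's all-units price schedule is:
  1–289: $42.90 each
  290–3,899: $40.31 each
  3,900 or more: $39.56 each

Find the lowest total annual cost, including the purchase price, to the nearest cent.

TC* ≈ $365,218.38

Holding cost per unit per year at price C is H = 0.22·C.
Evaluate total cost at each tier's feasible EOQ or, if the EOQ is below the tier, at the tier's minimum quantity.
Tier 1 ($42.90): EOQ = 701.6 exceeds tier's upper bound 289, so this tier is dominated.
EOQ at $40.31 = 723.8 (feasible in tier 2): TC = 8,901×$40.31 + (8,901/723.8)×261 + (723.8/2)×0.22×$40.31 = $365,218.38.
EOQ at $39.56 = 730.7 < 3900, so use break Q=3900: TC = 8,901×$39.56 + (8,901/3900.0)×261 + (3900.0/2)×0.22×$39.56 = $369,690.48.
Lowest total cost among the candidates is at Q = 723.8.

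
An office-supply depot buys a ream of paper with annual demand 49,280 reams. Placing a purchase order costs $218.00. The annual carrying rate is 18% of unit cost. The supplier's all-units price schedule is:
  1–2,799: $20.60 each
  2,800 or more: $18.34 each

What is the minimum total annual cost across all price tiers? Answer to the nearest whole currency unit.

Holding cost per unit per year at price C is H = 0.18·C.
Candidates are each tier's EOQ (if it falls in that tier) and each price-break quantity.
EOQ at $20.60 = 2407.2 (feasible in tier 1): TC = 49,280×$20.60 + (49,280/2407.2)×218 + (2407.2/2)×0.18×$20.60 = $1,024,093.83.
EOQ at $18.34 = 2551.2 < 2800, so use break Q=2800: TC = 49,280×$18.34 + (49,280/2800.0)×218 + (2800.0/2)×0.18×$18.34 = $912,253.68.
Lowest total cost among the candidates is at Q = 2800.0.

TC* ≈ $912,254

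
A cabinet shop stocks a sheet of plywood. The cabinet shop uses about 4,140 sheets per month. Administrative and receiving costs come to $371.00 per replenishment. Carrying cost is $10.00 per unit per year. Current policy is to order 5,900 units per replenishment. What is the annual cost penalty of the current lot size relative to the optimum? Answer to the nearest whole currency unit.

Extra cost ≈ $13,424 per year

Annual demand D = 4,140 × 12 = 49,680.
EOQ = √(2DS/H) = √(2 × 49,680 × 371 / 10) ≈ 1919.96.
Cost at Q* = (D/Q*)S + (Q*/2)H = √(2DSH) ≈ $19,199.62.
Cost at Q = 5,900: (49,680/5,900)×371 + (5,900/2)×10 = $3,123.95 + $29,500.00 = $32,623.95.
Excess = $32,623.95 − $19,199.62 = $13,424.32.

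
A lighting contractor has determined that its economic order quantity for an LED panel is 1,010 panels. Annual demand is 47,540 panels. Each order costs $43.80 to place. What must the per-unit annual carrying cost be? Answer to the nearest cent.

Invert the EOQ relation Q*² = 2DS/H.
From Q* = √(2DS/H): H = 2DS / Q*² = 2 × 47,540 × 43.8 / 1,010² = 4.0824.

H ≈ $4.08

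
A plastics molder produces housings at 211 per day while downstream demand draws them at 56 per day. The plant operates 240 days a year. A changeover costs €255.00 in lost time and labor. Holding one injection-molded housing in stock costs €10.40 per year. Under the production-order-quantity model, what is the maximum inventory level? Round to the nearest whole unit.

I_max ≈ 696 housings

Annual demand D = 56 × 240 = 13,440.
Production build-up factor (1 − d/p) = 1 − 56/211 = 0.7346.
Q* = √(2DS / (H(1 − d/p))) = √(2 × 13,440 × 255 / (10.4 × 0.7346)).
= √(6,854,400 / 7.6398) ≈ 947.204.
Maximum inventory = Q*(1 − d/p) = 947.204 × 0.7346 ≈ 695.813.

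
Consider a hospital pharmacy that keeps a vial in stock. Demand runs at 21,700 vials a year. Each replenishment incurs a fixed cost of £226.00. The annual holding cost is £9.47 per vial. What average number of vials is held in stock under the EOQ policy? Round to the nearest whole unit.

Average inventory ≈ 509 vials

EOQ = √(2DS/H) = √(2 × 21,700 × 226 / 9.47) ≈ 1017.71.
Average inventory = Q*/2 ≈ 1017.71 / 2 = 508.855.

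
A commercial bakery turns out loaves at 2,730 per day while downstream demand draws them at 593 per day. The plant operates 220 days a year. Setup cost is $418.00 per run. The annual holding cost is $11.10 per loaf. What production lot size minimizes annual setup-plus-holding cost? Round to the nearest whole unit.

Annual demand D = 593 × 220 = 130,460.
Production build-up factor (1 − d/p) = 1 − 593/2,730 = 0.7828.
Q* = √(2DS / (H(1 − d/p))) = √(2 × 130,460 × 418 / (11.1 × 0.7828)).
= √(109,064,560 / 8.6889) ≈ 3542.904.

Q* ≈ 3,543 loaves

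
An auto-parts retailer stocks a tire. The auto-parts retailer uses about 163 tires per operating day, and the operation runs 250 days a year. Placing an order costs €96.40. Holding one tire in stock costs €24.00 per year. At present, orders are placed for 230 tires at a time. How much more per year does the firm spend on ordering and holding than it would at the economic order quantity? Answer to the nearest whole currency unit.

Extra cost ≈ €6,108 per year

Annual demand D = 163 × 250 = 40,750.
EOQ = √(2DS/H) = √(2 × 40,750 × 96.4 / 24) ≈ 572.15.
Cost at Q* = (D/Q*)S + (Q*/2)H = √(2DSH) ≈ €13,731.66.
Cost at Q = 230: (40,750/230)×96.4 + (230/2)×24 = €17,079.57 + €2,760.00 = €19,839.57.
Excess = €19,839.57 − €13,731.66 = €6,107.91.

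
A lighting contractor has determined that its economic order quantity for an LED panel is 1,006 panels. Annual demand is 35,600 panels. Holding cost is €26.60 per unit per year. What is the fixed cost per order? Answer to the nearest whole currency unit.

S ≈ €378

Squaring Q* = √(2DS/H) gives Q*² = 2DS/H.
From Q* = √(2DS/H): S = Q*²H / (2D) = 1,006² × 26.6 / (2 × 35,600) = 378.0921.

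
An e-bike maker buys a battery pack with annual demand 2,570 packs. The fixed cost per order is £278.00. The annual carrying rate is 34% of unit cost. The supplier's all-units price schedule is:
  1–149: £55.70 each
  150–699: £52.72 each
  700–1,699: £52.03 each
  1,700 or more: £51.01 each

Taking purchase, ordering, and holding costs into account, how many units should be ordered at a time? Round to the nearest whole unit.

Q* ≈ 282 packs

Holding cost per unit per year at price C is H = 0.34·C.
Evaluate total cost at each tier's feasible EOQ or, if the EOQ is below the tier, at the tier's minimum quantity.
Tier 1 (£55.70): EOQ = 274.7 exceeds tier's upper bound 149, so this tier is dominated.
EOQ at £52.72 = 282.3 (feasible in tier 2): TC = 2,570×£52.72 + (2,570/282.3)×278 + (282.3/2)×0.34×£52.72 = £140,551.34.
EOQ at £52.03 = 284.2 < 700, so use break Q=700: TC = 2,570×£52.03 + (2,570/700.0)×278 + (700.0/2)×0.34×£52.03 = £140,929.33.
EOQ at £51.01 = 287.0 < 1700, so use break Q=1700: TC = 2,570×£51.01 + (2,570/1700.0)×278 + (1700.0/2)×0.34×£51.01 = £146,257.86.
Lowest total cost is £140,551.34 at Q = 282.3.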